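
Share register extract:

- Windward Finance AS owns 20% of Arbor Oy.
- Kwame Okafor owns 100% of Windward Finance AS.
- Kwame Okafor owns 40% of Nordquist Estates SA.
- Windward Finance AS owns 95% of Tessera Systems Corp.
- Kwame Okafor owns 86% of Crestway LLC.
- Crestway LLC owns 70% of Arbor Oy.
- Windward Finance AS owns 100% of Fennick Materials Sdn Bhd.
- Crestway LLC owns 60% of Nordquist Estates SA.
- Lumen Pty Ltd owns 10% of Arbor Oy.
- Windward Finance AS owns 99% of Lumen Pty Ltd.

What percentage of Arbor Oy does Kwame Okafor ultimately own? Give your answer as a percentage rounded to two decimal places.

Kwame reaches Arbor along 3 paths.
Via Windward → Lumen: 100% × 99% × 10% = 9.9%.
Via Crestway: 86% × 70% = 60.2%.
Via Windward: 100% × 20% = 20%.
Total: 9.9% + 60.2% + 20% = 90.1%.
Rounded: 90.10%.

90.10%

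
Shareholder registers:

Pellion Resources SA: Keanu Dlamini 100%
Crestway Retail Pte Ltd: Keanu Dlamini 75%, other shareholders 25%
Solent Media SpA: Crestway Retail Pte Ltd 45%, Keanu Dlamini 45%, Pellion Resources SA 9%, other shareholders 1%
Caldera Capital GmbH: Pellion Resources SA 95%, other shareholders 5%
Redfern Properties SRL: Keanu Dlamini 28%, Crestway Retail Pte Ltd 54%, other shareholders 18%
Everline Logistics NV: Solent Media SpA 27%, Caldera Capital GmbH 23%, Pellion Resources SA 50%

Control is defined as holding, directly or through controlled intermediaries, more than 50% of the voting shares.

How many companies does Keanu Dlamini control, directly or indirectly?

Keanu holds 100% of Pellion, so Keanu controls Pellion.
Keanu holds 75% of Crestway, so Keanu controls Crestway.
Crestway and Keanu and Pellion together hold 45% + 45% + 9% = 99% of Solent, so Keanu controls Solent.
Pellion holds 95% of Caldera, so Keanu controls Caldera.
Keanu and Crestway together hold 28% + 54% = 82% of Redfern, so Keanu controls Redfern.
Solent and Caldera and Pellion together hold 27% + 23% + 50% = 100% of Everline, so Keanu controls Everline.
Keanu controls 6 companies.

6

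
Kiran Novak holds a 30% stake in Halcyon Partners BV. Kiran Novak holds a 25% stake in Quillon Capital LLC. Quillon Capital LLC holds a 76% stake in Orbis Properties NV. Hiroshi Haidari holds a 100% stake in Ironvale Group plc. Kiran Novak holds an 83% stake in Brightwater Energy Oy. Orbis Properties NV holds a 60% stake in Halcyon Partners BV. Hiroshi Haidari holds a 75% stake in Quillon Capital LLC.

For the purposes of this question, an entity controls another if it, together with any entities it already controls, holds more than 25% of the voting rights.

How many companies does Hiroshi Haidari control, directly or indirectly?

4

Hiroshi holds 75% of Quillon, so Hiroshi controls Quillon.
Quillon holds 76% of Orbis, so Hiroshi controls Orbis.
Hiroshi holds 100% of Ironvale, so Hiroshi controls Ironvale.
Orbis holds 60% of Halcyon, so Hiroshi controls Halcyon.
No other company's threshold is met.
Hiroshi controls 4 companies.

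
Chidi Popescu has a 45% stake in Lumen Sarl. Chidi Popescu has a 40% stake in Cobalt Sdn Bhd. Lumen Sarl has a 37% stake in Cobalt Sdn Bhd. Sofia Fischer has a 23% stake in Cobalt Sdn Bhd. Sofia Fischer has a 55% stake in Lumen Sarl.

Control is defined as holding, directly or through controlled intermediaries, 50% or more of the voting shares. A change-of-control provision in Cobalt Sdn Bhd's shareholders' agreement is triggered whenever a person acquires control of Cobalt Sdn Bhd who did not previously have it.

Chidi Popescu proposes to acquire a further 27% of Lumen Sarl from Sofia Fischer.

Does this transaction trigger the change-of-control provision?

Yes

The purchase adds only to Chidi's holdings (Sofia's stake shrinks), so Chidi is the only person who could newly come to control Cobalt.
Chidi's largest direct stake is 45% in Lumen, which does not meet the threshold, so Chidi controls no company.
In Cobalt, Chidi's side holds only 40%, not ≥ 50%.
So before the transaction, Chidi does not control Cobalt.
After the purchase, Chidi's direct stake in Lumen rises to 45% + 27% = 72%, and Sofia's stake falls to 28%.
Chidi holds 72% of Lumen, so Chidi controls Lumen.
Chidi and Lumen together hold 40% + 37% = 77% of Cobalt, so Chidi controls Cobalt.
Chidi did not control Cobalt before and does after, so the clause is triggered.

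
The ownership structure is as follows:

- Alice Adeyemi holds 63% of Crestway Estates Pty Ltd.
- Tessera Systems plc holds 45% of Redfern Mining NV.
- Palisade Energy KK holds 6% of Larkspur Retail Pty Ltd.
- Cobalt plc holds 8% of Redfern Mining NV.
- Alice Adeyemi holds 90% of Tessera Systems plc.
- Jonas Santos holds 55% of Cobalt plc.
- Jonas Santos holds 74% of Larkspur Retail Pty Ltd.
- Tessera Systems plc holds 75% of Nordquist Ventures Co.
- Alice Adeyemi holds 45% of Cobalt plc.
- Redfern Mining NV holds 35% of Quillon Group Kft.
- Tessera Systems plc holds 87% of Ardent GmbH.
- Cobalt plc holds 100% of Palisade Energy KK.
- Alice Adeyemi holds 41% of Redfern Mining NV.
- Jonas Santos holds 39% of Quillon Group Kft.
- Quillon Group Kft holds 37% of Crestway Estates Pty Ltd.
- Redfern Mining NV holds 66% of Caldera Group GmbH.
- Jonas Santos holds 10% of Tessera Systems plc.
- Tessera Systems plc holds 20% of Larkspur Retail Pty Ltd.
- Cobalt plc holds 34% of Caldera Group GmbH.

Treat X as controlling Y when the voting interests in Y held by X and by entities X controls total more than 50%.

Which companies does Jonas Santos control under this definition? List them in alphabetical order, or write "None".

Cobalt plc, Larkspur Retail Pty Ltd, Palisade Energy KK

Jonas holds 55% of Cobalt, so Jonas controls Cobalt.
Cobalt holds 100% of Palisade, so Jonas controls Palisade.
Jonas and Palisade together hold 74% + 6% = 80% of Larkspur, so Jonas controls Larkspur.
No other company's threshold is met.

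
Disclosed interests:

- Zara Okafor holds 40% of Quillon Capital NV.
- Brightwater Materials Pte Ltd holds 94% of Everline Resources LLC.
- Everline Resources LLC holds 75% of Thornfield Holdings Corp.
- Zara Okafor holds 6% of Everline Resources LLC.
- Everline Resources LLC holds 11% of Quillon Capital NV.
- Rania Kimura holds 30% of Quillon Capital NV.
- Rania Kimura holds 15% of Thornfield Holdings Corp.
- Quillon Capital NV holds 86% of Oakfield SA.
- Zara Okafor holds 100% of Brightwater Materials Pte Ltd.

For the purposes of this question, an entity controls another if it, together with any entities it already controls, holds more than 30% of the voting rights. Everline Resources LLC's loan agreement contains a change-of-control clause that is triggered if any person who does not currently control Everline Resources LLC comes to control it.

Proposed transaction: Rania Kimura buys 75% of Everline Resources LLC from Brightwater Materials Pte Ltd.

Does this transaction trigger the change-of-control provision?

The purchase adds only to Rania's holdings (Brightwater's stake shrinks), so Rania is the only person who could newly come to control Everline.
Rania's largest direct stake is 30% in Quillon, which does not meet the threshold, so Rania controls no company.
Neither Rania nor any entity Rania controls holds any voting interest in Everline.
So before the transaction, Rania does not control Everline.
After the purchase, Rania holds 75% of Everline directly, and Brightwater's stake falls to 19%.
Rania holds 75% of Everline, so Rania controls Everline.
Rania did not control Everline before and does after, so the clause is triggered.

Yes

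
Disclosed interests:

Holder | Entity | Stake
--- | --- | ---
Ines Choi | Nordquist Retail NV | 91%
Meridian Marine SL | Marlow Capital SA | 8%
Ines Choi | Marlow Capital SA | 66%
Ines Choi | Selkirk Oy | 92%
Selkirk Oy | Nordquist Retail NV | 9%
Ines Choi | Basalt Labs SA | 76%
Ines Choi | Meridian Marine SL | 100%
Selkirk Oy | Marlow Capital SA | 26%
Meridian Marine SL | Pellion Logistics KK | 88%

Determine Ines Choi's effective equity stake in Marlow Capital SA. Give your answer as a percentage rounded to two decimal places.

Ines reaches Marlow along 3 paths.
Via Selkirk: 92% × 26% = 23.92%.
Via Meridian: 100% × 8% = 8%.
Direct stake: 66% = 66%.
Total: 23.92% + 8% + 66% = 97.92%.

97.92%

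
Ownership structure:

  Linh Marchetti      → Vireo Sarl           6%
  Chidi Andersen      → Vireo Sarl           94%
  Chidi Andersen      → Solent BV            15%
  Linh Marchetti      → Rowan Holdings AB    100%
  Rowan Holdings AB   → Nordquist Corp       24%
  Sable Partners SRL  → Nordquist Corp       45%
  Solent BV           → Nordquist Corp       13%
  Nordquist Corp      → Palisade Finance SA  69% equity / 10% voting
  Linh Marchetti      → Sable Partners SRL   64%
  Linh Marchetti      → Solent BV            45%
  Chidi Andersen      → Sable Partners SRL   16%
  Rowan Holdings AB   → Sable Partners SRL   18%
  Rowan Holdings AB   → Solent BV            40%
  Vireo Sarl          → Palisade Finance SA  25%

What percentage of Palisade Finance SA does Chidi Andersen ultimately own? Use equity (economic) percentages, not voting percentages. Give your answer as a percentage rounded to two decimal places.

29.81%

Chidi reaches Palisade along 3 paths.
Via Sable → Nordquist: 16% × 45% × 69% = 4.968%.
Via Solent → Nordquist: 15% × 13% × 69% = 1.3455%.
Via Vireo: 94% × 25% = 23.5%.
Total: 4.968% + 1.3455% + 23.5% = 29.8135%.
Rounded: 29.81%.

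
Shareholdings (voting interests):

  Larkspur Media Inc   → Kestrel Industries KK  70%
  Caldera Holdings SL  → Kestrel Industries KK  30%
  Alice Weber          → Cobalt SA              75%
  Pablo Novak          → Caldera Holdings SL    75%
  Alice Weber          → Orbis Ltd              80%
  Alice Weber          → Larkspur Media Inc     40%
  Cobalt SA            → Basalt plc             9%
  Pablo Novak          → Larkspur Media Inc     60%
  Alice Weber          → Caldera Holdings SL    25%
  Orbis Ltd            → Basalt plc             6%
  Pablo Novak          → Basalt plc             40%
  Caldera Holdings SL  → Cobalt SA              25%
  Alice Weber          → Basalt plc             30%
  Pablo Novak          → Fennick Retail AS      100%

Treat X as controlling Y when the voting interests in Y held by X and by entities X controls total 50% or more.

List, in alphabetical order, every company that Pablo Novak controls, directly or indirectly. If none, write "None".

Pablo holds 60% of Larkspur, so Pablo controls Larkspur.
Pablo holds 75% of Caldera, so Pablo controls Caldera.
Pablo holds 100% of Fennick, so Pablo controls Fennick.
Caldera and Larkspur together hold 30% + 70% = 100% of Kestrel, so Pablo controls Kestrel.
No other company's threshold is met.

Caldera Holdings SL, Fennick Retail AS, Kestrel Industries KK, Larkspur Media Inc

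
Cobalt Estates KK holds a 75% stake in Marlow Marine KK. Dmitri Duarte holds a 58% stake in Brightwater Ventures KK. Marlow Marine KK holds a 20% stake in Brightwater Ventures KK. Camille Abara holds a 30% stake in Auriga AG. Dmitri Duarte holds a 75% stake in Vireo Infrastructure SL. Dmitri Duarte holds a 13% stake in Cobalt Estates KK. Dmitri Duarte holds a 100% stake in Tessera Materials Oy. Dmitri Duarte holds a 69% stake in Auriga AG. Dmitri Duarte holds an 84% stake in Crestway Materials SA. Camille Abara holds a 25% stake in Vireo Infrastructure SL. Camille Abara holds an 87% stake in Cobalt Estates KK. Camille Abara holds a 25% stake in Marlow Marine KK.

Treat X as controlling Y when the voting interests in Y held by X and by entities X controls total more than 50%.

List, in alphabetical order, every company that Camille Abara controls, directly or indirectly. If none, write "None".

Camille holds 87% of Cobalt, so Camille controls Cobalt.
Camille and Cobalt together hold 25% + 75% = 100% of Marlow, so Camille controls Marlow.
No other company's threshold is met.

Cobalt Estates KK, Marlow Marine KK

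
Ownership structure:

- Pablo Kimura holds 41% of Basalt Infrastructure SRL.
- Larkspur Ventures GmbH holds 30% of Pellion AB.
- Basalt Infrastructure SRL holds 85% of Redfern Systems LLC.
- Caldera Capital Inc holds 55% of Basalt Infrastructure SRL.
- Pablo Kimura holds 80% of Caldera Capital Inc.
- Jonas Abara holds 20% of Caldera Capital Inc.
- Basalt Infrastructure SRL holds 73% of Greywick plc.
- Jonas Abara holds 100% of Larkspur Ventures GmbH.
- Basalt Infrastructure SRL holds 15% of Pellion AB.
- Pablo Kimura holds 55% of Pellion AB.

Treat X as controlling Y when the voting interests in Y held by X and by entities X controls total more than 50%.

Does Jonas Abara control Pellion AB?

No

Jonas holds 100% of Larkspur, so Jonas controls Larkspur.
In Pellion, Jonas's side holds only 30%, not > 50%.
So Jonas does not control Pellion.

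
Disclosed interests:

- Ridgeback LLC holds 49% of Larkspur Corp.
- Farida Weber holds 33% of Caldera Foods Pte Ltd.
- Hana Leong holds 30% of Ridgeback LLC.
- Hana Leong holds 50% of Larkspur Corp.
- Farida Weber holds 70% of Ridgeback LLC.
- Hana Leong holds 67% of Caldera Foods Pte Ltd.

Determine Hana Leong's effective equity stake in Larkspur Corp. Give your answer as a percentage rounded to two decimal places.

64.70%

Hana reaches Larkspur along 2 paths.
Direct stake: 50% = 50%.
Via Ridgeback: 30% × 49% = 14.7%.
Total: 50% + 14.7% = 64.7%.
Rounded: 64.70%.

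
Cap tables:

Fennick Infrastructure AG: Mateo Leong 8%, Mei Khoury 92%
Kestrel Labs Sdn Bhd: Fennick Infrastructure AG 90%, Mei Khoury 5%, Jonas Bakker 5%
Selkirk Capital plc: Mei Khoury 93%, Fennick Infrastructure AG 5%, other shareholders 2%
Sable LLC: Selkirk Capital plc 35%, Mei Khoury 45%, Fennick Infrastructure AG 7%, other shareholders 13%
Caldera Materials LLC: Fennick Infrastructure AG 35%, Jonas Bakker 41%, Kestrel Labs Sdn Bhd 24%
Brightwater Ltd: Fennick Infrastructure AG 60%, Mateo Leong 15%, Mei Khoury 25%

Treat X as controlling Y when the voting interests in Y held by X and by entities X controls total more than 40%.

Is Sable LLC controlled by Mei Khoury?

Yes

Mei holds 92% of Fennick, so Mei controls Fennick.
Mei and Fennick together hold 93% + 5% = 98% of Selkirk, so Mei controls Selkirk.
Selkirk and Mei and Fennick together hold 35% + 45% + 7% = 87% of Sable, so Mei controls Sable.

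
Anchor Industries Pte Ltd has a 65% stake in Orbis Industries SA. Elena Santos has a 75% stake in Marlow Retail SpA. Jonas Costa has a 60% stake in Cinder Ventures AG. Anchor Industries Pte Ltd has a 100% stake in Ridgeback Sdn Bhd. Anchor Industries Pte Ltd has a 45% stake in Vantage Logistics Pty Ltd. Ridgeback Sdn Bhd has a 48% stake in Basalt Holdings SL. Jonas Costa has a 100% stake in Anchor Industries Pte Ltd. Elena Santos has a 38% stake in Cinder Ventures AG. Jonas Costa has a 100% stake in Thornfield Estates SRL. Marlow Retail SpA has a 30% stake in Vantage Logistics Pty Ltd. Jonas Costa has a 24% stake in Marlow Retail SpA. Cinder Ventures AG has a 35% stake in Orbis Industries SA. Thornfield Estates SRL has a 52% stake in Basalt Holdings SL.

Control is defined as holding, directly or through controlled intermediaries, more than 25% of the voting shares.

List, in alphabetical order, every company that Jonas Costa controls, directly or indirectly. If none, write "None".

Anchor Industries Pte Ltd, Basalt Holdings SL, Cinder Ventures AG, Orbis Industries SA, Ridgeback Sdn Bhd, Thornfield Estates SRL, Vantage Logistics Pty Ltd

Jonas holds 60% of Cinder, so Jonas controls Cinder.
Jonas holds 100% of Anchor, so Jonas controls Anchor.
Anchor holds 100% of Ridgeback, so Jonas controls Ridgeback.
Anchor holds 45% of Vantage, so Jonas controls Vantage.
Jonas holds 100% of Thornfield, so Jonas controls Thornfield.
Cinder and Anchor together hold 35% + 65% = 100% of Orbis, so Jonas controls Orbis.
Thornfield and Ridgeback together hold 52% + 48% = 100% of Basalt, so Jonas controls Basalt.
No other company's threshold is met.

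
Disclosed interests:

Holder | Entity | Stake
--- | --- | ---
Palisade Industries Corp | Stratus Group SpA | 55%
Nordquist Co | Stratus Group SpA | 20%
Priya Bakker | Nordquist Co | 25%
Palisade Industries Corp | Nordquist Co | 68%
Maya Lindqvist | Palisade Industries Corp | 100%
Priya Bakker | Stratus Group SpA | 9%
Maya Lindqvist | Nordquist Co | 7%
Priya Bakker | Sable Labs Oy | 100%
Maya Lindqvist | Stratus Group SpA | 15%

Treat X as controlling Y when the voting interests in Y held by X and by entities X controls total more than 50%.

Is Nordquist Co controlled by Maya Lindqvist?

Yes

Maya holds 100% of Palisade, so Maya controls Palisade.
Maya and Palisade together hold 7% + 68% = 75% of Nordquist, so Maya controls Nordquist.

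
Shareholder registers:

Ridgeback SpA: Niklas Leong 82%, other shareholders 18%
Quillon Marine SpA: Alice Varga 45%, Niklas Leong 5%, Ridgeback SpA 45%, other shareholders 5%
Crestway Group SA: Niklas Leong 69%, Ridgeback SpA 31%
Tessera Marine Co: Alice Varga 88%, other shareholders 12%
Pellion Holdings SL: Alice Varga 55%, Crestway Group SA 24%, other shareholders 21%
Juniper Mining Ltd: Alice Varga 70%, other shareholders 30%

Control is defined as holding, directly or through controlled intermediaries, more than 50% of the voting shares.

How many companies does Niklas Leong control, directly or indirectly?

2

Niklas holds 82% of Ridgeback, so Niklas controls Ridgeback.
Niklas and Ridgeback together hold 69% + 31% = 100% of Crestway, so Niklas controls Crestway.
No other company's threshold is met.
Niklas controls 2 companies.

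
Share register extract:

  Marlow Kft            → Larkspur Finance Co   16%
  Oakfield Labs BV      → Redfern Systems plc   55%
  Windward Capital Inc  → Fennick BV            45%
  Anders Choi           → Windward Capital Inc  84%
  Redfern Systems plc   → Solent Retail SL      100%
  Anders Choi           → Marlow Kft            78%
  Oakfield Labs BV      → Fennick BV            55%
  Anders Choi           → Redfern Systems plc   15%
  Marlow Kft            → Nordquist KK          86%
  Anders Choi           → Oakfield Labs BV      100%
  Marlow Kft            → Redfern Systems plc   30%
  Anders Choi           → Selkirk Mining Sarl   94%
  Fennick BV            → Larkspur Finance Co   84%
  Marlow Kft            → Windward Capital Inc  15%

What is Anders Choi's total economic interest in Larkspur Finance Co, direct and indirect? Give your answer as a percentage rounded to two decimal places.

94.85%

Anders reaches Larkspur along 4 paths.
Via Marlow → Windward → Fennick: 78% × 15% × 45% × 84% = 4.4226%.
Via Windward → Fennick: 84% × 45% × 84% = 31.752%.
Via Oakfield → Fennick: 100% × 55% × 84% = 46.2%.
Via Marlow: 78% × 16% = 12.48%.
Total: 4.4226% + 31.752% + 46.2% + 12.48% = 94.8546%.
Rounded: 94.85%.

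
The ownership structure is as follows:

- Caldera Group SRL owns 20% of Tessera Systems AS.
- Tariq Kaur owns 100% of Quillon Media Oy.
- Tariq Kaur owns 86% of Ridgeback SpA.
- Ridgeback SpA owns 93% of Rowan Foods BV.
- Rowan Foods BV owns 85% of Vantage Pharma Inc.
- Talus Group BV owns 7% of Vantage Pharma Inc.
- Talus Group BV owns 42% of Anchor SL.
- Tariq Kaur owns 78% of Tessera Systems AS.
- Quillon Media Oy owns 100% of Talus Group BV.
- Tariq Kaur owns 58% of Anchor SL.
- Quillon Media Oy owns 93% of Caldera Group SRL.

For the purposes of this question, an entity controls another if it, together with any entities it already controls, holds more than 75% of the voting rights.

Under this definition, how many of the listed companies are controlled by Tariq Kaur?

8

Tariq holds 100% of Quillon, so Tariq controls Quillon.
Tariq holds 86% of Ridgeback, so Tariq controls Ridgeback.
Quillon holds 100% of Talus, so Tariq controls Talus.
Quillon holds 93% of Caldera, so Tariq controls Caldera.
Ridgeback holds 93% of Rowan, so Tariq controls Rowan.
Tariq and Caldera together hold 78% + 20% = 98% of Tessera, so Tariq controls Tessera.
Talus and Tariq together hold 42% + 58% = 100% of Anchor, so Tariq controls Anchor.
Talus and Rowan together hold 7% + 85% = 92% of Vantage, so Tariq controls Vantage.
Tariq controls 8 companies.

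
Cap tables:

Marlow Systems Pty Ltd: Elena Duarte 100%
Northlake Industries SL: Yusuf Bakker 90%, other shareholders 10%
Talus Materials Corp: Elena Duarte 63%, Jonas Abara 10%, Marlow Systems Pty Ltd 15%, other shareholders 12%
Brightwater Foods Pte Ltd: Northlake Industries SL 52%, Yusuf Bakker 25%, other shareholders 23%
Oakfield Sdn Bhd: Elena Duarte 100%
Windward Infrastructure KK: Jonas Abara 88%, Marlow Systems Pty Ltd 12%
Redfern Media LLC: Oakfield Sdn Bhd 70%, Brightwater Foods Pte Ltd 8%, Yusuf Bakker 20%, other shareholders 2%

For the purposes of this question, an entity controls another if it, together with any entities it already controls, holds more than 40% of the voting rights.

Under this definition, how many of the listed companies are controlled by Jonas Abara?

Jonas holds 88% of Windward, so Jonas controls Windward.
No other company's threshold is met.
Jonas controls 1 company.

1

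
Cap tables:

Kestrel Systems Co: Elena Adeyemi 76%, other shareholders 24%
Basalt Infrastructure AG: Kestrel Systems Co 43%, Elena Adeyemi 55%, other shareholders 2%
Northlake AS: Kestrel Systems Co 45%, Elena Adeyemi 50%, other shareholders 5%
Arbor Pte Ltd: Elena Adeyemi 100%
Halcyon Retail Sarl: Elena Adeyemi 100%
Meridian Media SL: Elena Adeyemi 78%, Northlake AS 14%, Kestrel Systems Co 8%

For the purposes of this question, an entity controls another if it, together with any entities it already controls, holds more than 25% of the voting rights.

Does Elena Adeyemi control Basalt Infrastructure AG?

Elena holds 76% of Kestrel, so Elena controls Kestrel.
Kestrel and Elena together hold 43% + 55% = 98% of Basalt, so Elena controls Basalt.

Yes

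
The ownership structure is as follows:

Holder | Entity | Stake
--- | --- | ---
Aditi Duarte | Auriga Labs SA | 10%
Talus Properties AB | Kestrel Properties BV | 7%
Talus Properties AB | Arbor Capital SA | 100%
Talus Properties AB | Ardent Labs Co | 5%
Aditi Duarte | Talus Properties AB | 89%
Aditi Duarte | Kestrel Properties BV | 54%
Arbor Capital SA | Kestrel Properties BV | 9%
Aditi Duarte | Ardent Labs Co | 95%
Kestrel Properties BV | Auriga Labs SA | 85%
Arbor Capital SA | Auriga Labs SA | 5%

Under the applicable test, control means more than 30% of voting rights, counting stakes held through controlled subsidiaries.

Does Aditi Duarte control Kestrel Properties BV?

Aditi holds 89% of Talus, so Aditi controls Talus.
Talus holds 100% of Arbor, so Aditi controls Arbor.
Arbor and Aditi and Talus together hold 9% + 54% + 7% = 70% of Kestrel, so Aditi controls Kestrel.

Yes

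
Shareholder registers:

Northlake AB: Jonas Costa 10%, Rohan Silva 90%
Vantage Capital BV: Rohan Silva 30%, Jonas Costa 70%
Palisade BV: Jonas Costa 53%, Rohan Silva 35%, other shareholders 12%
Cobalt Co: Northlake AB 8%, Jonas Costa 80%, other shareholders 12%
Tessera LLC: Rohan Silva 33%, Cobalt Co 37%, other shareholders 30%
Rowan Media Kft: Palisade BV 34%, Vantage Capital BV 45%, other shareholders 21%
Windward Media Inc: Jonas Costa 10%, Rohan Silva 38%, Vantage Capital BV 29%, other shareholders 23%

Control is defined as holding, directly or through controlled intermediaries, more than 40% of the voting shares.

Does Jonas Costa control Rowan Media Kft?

Jonas holds 70% of Vantage, so Jonas controls Vantage.
Jonas holds 53% of Palisade, so Jonas controls Palisade.
Palisade and Vantage together hold 34% + 45% = 79% of Rowan, so Jonas controls Rowan.

Yes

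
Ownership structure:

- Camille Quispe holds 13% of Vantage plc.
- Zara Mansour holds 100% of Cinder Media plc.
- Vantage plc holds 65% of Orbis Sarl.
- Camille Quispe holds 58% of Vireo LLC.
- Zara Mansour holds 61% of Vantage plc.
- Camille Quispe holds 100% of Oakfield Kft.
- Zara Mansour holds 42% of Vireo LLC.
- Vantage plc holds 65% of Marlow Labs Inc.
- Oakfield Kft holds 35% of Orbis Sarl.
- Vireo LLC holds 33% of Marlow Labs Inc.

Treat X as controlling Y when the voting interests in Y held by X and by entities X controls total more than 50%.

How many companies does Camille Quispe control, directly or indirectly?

2

Camille holds 58% of Vireo, so Camille controls Vireo.
Camille holds 100% of Oakfield, so Camille controls Oakfield.
No other company's threshold is met.
Camille controls 2 companies.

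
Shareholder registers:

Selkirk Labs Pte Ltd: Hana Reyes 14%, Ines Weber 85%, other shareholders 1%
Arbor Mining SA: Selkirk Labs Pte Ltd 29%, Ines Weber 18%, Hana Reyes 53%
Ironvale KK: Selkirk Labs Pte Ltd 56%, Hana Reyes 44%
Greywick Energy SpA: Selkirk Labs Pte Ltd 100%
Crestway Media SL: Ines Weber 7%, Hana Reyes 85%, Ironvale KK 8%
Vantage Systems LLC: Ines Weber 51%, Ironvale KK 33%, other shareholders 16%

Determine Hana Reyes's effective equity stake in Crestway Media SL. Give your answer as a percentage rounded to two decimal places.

Hana reaches Crestway along 3 paths.
Direct stake: 85% = 85%.
Via Selkirk → Ironvale: 14% × 56% × 8% = 0.6272%.
Via Ironvale: 44% × 8% = 3.52%.
Total: 85% + 0.6272% + 3.52% = 89.1472%.
Rounded: 89.15%.

89.15%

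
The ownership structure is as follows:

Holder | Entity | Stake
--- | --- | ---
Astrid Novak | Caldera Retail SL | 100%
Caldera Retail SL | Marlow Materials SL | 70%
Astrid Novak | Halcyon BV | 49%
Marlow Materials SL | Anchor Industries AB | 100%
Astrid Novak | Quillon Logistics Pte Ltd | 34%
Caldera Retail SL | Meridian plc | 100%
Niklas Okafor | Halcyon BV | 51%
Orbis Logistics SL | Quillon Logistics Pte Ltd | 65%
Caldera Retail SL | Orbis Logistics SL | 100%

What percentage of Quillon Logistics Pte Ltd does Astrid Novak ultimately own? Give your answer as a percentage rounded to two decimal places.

99.00%

Astrid reaches Quillon along 2 paths.
Via Caldera → Orbis: 100% × 100% × 65% = 65%.
Direct stake: 34% = 34%.
Total: 65% + 34% = 99%.
Rounded: 99.00%.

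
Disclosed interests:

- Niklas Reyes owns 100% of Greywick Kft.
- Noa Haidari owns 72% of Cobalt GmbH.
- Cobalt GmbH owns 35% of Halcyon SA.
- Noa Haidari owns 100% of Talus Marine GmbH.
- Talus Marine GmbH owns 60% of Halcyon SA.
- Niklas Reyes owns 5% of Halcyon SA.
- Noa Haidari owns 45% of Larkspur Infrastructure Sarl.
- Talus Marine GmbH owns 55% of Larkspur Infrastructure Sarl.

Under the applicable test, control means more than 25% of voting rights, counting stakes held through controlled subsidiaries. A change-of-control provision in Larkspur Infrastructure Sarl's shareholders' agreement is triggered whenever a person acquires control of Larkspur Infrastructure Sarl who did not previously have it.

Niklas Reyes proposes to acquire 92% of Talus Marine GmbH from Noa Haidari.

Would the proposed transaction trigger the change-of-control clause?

The purchase adds only to Niklas's holdings (Noa's stake shrinks), so Niklas is the only person who could newly come to control Larkspur.
Niklas holds 100% of Greywick, so Niklas controls Greywick.
Neither Niklas nor any entity Niklas controls holds any voting interest in Larkspur.
So before the transaction, Niklas does not control Larkspur.
After the purchase, Niklas holds 92% of Talus directly, and Noa's stake falls to 8%.
Niklas holds 92% of Talus, so Niklas controls Talus.
Talus holds 55% of Larkspur, so Niklas controls Larkspur.
Niklas did not control Larkspur before and does after, so the clause is triggered.

Yes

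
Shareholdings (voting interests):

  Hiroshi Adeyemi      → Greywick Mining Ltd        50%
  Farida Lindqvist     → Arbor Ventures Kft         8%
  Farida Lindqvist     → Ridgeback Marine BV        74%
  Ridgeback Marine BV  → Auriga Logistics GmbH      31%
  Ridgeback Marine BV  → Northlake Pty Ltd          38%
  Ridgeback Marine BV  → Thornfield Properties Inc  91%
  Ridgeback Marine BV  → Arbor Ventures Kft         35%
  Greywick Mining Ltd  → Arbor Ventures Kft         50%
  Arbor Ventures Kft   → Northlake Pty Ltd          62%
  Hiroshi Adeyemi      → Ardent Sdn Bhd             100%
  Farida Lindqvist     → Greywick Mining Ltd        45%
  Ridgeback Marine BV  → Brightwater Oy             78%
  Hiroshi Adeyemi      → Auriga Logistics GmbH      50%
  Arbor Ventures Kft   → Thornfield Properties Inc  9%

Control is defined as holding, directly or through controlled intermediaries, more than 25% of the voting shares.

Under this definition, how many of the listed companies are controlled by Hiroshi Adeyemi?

5

Hiroshi holds 50% of Greywick, so Hiroshi controls Greywick.
Hiroshi holds 50% of Auriga, so Hiroshi controls Auriga.
Greywick holds 50% of Arbor, so Hiroshi controls Arbor.
Hiroshi holds 100% of Ardent, so Hiroshi controls Ardent.
Arbor holds 62% of Northlake, so Hiroshi controls Northlake.
No other company's threshold is met.
Hiroshi controls 5 companies.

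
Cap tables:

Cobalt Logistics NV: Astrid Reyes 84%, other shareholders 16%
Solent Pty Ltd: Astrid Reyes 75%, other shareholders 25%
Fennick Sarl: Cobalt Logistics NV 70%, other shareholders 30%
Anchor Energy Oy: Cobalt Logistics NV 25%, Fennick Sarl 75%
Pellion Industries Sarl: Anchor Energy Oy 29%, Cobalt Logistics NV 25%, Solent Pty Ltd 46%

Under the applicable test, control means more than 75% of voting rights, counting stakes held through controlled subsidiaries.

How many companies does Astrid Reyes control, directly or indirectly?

1

Astrid holds 84% of Cobalt, so Astrid controls Cobalt.
No other company's threshold is met.
Astrid controls 1 company.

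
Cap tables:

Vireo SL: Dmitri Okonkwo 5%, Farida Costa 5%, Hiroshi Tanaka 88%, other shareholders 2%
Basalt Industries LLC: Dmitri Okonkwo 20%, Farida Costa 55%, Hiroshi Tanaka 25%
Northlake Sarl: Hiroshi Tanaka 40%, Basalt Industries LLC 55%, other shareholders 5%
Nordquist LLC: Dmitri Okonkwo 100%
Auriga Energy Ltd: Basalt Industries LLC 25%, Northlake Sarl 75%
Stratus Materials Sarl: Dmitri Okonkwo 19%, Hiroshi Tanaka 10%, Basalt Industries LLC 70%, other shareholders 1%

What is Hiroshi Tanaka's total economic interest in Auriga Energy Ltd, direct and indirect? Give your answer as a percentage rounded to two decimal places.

Hiroshi reaches Auriga along 3 paths.
Via Basalt: 25% × 25% = 6.25%.
Via Northlake: 40% × 75% = 30%.
Via Basalt → Northlake: 25% × 55% × 75% = 10.3125%.
Total: 6.25% + 30% + 10.3125% = 46.5625%.
Rounded: 46.56%.

46.56%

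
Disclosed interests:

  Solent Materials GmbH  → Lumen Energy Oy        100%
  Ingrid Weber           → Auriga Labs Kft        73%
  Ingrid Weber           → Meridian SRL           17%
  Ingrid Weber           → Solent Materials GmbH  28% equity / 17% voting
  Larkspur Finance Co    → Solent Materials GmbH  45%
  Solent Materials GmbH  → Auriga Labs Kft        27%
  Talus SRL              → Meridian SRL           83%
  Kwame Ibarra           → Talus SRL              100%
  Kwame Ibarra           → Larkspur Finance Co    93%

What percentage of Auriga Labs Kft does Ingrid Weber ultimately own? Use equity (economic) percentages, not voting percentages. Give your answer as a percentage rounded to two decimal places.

80.56%

Ingrid reaches Auriga along 2 paths.
Via Solent: 28% × 27% = 7.56%.
Direct stake: 73% = 73%.
Total: 7.56% + 73% = 80.56%.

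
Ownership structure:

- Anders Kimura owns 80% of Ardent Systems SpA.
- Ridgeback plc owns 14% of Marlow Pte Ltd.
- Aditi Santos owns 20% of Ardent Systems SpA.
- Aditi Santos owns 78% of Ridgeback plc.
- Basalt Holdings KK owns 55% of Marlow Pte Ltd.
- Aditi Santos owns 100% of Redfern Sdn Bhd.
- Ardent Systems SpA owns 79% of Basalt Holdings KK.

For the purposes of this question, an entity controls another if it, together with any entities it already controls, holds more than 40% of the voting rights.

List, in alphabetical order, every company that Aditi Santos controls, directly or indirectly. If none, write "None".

Redfern Sdn Bhd, Ridgeback plc

Aditi holds 78% of Ridgeback, so Aditi controls Ridgeback.
Aditi holds 100% of Redfern, so Aditi controls Redfern.
No other company's threshold is met.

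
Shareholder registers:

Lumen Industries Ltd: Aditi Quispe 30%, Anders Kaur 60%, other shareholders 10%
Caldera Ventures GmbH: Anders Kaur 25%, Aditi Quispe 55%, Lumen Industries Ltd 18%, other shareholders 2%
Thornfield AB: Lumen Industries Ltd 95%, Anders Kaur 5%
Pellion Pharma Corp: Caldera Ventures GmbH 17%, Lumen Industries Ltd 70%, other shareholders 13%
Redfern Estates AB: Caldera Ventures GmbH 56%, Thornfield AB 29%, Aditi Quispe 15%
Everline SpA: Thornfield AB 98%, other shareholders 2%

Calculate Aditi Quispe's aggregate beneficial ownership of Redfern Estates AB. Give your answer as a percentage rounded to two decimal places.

57.09%

Aditi reaches Redfern along 4 paths.
Via Caldera: 55% × 56% = 30.8%.
Via Lumen → Caldera: 30% × 18% × 56% = 3.024%.
Via Lumen → Thornfield: 30% × 95% × 29% = 8.265%.
Direct stake: 15% = 15%.
Total: 30.8% + 3.024% + 8.265% + 15% = 57.089%.
Rounded: 57.09%.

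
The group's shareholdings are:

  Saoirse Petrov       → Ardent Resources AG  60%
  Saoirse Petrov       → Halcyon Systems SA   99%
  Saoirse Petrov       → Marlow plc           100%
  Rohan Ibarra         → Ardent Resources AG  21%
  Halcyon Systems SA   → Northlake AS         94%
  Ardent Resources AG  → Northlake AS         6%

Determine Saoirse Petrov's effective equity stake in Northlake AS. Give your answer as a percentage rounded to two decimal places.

Saoirse reaches Northlake along 2 paths.
Via Halcyon: 99% × 94% = 93.06%.
Via Ardent: 60% × 6% = 3.6%.
Total: 93.06% + 3.6% = 96.66%.

96.66%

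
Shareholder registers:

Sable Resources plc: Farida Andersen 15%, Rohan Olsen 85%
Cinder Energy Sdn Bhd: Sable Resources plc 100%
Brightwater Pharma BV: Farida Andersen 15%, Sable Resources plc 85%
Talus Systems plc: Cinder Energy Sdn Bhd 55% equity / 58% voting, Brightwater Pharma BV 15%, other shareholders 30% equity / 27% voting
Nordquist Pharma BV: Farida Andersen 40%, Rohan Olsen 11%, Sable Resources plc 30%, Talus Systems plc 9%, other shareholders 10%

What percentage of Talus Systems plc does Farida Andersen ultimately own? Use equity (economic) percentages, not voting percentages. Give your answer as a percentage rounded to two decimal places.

Farida reaches Talus along 3 paths.
Via Sable → Cinder: 15% × 100% × 55% = 8.25%.
Via Brightwater: 15% × 15% = 2.25%.
Via Sable → Brightwater: 15% × 85% × 15% = 1.9125%.
Total: 8.25% + 2.25% + 1.9125% = 12.4125%.
Rounded: 12.41%.

12.41%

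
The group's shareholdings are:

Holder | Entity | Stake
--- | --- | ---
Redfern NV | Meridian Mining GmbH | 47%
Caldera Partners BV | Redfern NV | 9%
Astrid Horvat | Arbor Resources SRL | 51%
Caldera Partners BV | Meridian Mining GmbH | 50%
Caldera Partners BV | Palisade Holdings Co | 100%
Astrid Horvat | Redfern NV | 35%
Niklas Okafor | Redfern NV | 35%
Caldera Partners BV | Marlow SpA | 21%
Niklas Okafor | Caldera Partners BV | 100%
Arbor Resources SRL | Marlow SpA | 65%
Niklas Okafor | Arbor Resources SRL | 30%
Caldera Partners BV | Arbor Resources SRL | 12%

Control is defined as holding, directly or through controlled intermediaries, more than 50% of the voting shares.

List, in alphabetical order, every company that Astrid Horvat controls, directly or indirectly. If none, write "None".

Astrid holds 51% of Arbor, so Astrid controls Arbor.
Arbor holds 65% of Marlow, so Astrid controls Marlow.
No other company's threshold is met.

Arbor Resources SRL, Marlow SpA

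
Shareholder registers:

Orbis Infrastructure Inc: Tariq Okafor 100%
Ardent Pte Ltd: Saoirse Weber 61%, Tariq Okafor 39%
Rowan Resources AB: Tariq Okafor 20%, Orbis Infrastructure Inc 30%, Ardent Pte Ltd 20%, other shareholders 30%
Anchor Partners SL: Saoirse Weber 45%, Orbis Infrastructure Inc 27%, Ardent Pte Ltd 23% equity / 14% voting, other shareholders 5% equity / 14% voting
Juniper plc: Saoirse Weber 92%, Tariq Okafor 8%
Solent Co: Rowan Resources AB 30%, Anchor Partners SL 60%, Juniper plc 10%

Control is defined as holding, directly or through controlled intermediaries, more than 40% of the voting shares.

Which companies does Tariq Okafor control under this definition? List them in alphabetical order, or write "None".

Tariq holds 100% of Orbis, so Tariq controls Orbis.
Tariq and Orbis together hold 20% + 30% = 50% of Rowan, so Tariq controls Rowan.
No other company's threshold is met.

Orbis Infrastructure Inc, Rowan Resources AB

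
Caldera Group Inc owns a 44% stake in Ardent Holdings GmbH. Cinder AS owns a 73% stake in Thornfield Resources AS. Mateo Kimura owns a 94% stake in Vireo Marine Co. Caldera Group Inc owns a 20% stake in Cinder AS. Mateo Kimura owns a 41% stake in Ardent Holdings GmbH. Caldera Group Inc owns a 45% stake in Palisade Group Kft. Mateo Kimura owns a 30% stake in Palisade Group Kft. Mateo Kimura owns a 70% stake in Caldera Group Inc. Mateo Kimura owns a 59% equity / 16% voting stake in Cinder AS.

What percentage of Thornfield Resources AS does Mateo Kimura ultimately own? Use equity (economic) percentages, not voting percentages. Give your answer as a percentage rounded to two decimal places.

Mateo reaches Thornfield along 2 paths.
Via Cinder: 59% × 73% = 43.07%.
Via Caldera → Cinder: 70% × 20% × 73% = 10.22%.
Total: 43.07% + 10.22% = 53.29%.

53.29%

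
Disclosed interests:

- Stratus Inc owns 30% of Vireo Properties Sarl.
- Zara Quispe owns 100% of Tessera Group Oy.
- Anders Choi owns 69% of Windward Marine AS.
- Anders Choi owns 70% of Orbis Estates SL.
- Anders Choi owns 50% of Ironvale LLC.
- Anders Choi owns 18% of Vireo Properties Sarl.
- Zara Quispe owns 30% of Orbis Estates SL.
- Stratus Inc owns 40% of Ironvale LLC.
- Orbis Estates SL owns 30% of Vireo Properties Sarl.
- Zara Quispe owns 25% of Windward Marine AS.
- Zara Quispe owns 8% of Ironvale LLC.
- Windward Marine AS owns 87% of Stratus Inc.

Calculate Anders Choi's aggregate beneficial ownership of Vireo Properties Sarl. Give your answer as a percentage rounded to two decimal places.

57.01%

Anders reaches Vireo along 3 paths.
Direct stake: 18% = 18%.
Via Orbis: 70% × 30% = 21%.
Via Windward → Stratus: 69% × 87% × 30% = 18.009%.
Total: 18% + 21% + 18.009% = 57.009%.
Rounded: 57.01%.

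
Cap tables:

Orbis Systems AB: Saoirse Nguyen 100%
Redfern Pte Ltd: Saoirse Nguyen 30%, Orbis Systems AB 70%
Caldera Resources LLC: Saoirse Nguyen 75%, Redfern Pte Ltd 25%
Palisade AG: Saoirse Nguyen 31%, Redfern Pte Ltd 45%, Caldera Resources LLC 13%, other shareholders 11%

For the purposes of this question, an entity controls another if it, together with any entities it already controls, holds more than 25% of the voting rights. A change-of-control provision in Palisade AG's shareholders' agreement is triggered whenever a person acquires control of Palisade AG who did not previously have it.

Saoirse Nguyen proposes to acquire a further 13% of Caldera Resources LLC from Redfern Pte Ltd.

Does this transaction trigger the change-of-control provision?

The purchase adds only to Saoirse's holdings (Redfern's stake shrinks), so Saoirse is the only person who could newly come to control Palisade.
Saoirse holds 100% of Orbis, so Saoirse controls Orbis.
Saoirse and Orbis together hold 30% + 70% = 100% of Redfern, so Saoirse controls Redfern.
Saoirse and Redfern together hold 75% + 25% = 100% of Caldera, so Saoirse controls Caldera.
Saoirse and Redfern and Caldera together hold 31% + 45% + 13% = 89% of Palisade, so Saoirse controls Palisade.
So Saoirse already controls Palisade before the transaction.
After the purchase, Saoirse's direct stake in Caldera rises to 75% + 13% = 88%, and Redfern's stake falls to 12%.
Saoirse controlled Palisade already, so this is not a new person acquiring control; every other person's position is unchanged or reduced.
No new person acquires control, so the clause is not triggered.

No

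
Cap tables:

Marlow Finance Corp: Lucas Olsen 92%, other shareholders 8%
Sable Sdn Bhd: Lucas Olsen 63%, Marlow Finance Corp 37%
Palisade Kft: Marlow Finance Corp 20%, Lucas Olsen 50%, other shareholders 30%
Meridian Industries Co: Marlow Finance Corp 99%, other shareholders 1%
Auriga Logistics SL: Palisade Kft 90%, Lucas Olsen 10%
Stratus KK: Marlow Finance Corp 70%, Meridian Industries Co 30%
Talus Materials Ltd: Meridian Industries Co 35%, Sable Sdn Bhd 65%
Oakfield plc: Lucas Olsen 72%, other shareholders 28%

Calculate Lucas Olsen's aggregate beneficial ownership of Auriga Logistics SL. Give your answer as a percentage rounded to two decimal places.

Lucas reaches Auriga along 3 paths.
Via Marlow → Palisade: 92% × 20% × 90% = 16.56%.
Via Palisade: 50% × 90% = 45%.
Direct stake: 10% = 10%.
Total: 16.56% + 45% + 10% = 71.56%.

71.56%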